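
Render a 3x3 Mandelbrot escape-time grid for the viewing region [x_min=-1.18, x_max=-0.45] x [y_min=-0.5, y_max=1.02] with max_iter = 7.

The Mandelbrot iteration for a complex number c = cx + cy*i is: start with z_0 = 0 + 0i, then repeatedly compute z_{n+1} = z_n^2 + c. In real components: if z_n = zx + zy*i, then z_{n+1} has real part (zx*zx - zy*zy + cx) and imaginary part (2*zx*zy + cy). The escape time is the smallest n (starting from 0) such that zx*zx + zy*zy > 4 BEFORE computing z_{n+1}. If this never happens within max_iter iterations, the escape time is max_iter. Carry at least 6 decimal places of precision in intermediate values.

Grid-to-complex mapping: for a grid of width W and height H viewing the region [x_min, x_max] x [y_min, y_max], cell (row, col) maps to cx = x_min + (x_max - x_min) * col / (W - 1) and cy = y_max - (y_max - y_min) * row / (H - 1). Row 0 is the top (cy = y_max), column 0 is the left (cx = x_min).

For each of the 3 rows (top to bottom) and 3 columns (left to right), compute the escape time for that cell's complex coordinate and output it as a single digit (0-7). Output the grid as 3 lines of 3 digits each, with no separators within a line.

(row=0, col=0): c = -1.1800 + 1.0200i → escape time 3
(row=0, col=1): c = -0.8150 + 1.0200i → escape time 3
(row=0, col=2): c = -0.4500 + 1.0200i → escape time 4
(row=1, col=0): c = -1.1800 + 0.2600i → escape time 7
(row=1, col=1): c = -0.8150 + 0.2600i → escape time 7
(row=1, col=2): c = -0.4500 + 0.2600i → escape time 7
(row=2, col=0): c = -1.1800 + -0.5000i → escape time 5
(row=2, col=1): c = -0.8150 + -0.5000i → escape time 6
(row=2, col=2): c = -0.4500 + -0.5000i → escape time 7

Answer: 334
777
567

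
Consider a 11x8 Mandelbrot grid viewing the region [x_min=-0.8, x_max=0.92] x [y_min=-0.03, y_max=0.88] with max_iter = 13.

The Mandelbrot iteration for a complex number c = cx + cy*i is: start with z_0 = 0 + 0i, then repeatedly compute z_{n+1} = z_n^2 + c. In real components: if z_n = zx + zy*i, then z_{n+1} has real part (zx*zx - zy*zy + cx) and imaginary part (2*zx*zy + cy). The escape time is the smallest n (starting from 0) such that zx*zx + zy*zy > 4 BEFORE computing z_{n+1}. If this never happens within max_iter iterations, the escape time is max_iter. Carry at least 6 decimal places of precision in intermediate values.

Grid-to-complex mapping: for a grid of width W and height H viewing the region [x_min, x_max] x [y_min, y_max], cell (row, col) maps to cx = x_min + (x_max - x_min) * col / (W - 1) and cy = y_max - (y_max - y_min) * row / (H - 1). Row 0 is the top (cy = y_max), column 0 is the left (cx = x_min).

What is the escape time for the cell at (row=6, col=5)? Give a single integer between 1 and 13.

Answer: 13

Derivation:
z_0 = 0 + 0i, c = 0.0600 + 0.1000i
Iter 1: z = 0.0600 + 0.1000i, |z|^2 = 0.0136
Iter 2: z = 0.0536 + 0.1120i, |z|^2 = 0.0154
Iter 3: z = 0.0503 + 0.1120i, |z|^2 = 0.0151
Iter 4: z = 0.0500 + 0.1113i, |z|^2 = 0.0149
Iter 5: z = 0.0501 + 0.1111i, |z|^2 = 0.0149
Iter 6: z = 0.0502 + 0.1111i, |z|^2 = 0.0149
Iter 7: z = 0.0502 + 0.1112i, |z|^2 = 0.0149
Iter 8: z = 0.0502 + 0.1112i, |z|^2 = 0.0149
Iter 9: z = 0.0502 + 0.1112i, |z|^2 = 0.0149
Iter 10: z = 0.0502 + 0.1112i, |z|^2 = 0.0149
Iter 11: z = 0.0502 + 0.1112i, |z|^2 = 0.0149
Iter 12: z = 0.0502 + 0.1112i, |z|^2 = 0.0149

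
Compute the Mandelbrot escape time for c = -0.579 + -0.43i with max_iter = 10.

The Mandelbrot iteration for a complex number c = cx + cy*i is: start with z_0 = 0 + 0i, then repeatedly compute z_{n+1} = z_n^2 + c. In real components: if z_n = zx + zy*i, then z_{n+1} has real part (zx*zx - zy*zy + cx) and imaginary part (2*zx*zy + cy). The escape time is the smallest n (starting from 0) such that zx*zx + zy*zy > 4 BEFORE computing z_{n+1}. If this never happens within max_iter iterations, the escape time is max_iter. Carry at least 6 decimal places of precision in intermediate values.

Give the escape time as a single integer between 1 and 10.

z_0 = 0 + 0i, c = -0.5790 + -0.4300i
Iter 1: z = -0.5790 + -0.4300i, |z|^2 = 0.5201
Iter 2: z = -0.4287 + 0.0679i, |z|^2 = 0.1884
Iter 3: z = -0.3999 + -0.4882i, |z|^2 = 0.3983
Iter 4: z = -0.6575 + -0.0395i, |z|^2 = 0.4339
Iter 5: z = -0.1483 + -0.3780i, |z|^2 = 0.1649
Iter 6: z = -0.6999 + -0.3179i, |z|^2 = 0.5909
Iter 7: z = -0.1902 + 0.0150i, |z|^2 = 0.0364
Iter 8: z = -0.5431 + -0.4357i, |z|^2 = 0.4848
Iter 9: z = -0.4739 + 0.0432i, |z|^2 = 0.2265

Answer: 10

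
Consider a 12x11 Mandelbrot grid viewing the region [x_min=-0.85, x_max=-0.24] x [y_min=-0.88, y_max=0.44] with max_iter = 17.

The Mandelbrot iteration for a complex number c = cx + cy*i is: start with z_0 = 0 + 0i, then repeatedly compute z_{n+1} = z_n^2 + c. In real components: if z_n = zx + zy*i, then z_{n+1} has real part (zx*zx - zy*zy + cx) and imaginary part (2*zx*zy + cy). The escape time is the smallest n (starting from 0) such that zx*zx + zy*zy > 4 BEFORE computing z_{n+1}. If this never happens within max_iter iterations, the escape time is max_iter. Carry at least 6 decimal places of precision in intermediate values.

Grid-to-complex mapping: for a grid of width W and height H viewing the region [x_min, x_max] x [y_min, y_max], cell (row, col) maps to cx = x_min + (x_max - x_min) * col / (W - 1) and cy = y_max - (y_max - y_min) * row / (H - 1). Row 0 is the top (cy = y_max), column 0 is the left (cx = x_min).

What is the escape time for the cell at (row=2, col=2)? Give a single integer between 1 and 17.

z_0 = 0 + 0i, c = -0.7391 + 0.1760i
Iter 1: z = -0.7391 + 0.1760i, |z|^2 = 0.5772
Iter 2: z = -0.2238 + -0.0842i, |z|^2 = 0.0572
Iter 3: z = -0.6961 + 0.2137i, |z|^2 = 0.5302
Iter 4: z = -0.3002 + -0.1215i, |z|^2 = 0.1049
Iter 5: z = -0.6637 + 0.2489i, |z|^2 = 0.5025
Iter 6: z = -0.3605 + -0.1544i, |z|^2 = 0.1538
Iter 7: z = -0.6330 + 0.2874i, |z|^2 = 0.4832
Iter 8: z = -0.4210 + -0.1878i, |z|^2 = 0.2125
Iter 9: z = -0.5971 + 0.3341i, |z|^2 = 0.4681
Iter 10: z = -0.4942 + -0.2230i, |z|^2 = 0.2940
Iter 11: z = -0.5446 + 0.3964i, |z|^2 = 0.4537
Iter 12: z = -0.5997 + -0.2557i, |z|^2 = 0.4250
Iter 13: z = -0.4449 + 0.4827i, |z|^2 = 0.4309
Iter 14: z = -0.7742 + -0.2535i, |z|^2 = 0.6637
Iter 15: z = -0.2039 + 0.5685i, |z|^2 = 0.3648
Iter 16: z = -1.0207 + -0.0559i, |z|^2 = 1.0450

Answer: 17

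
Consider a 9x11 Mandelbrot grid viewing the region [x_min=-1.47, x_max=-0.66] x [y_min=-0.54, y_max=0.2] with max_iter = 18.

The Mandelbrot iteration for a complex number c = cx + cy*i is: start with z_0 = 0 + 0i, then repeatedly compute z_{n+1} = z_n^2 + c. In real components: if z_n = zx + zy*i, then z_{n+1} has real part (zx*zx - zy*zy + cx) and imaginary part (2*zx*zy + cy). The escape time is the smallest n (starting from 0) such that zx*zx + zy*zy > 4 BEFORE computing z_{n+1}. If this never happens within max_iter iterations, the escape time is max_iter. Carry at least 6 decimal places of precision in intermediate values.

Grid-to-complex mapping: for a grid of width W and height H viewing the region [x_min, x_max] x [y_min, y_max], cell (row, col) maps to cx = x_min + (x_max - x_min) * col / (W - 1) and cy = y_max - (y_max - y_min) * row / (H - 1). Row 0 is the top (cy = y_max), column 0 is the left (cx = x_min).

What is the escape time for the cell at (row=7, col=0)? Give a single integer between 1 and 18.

Answer: 5

Derivation:
z_0 = 0 + 0i, c = -1.4700 + -0.3180i
Iter 1: z = -1.4700 + -0.3180i, |z|^2 = 2.2620
Iter 2: z = 0.5898 + 0.6169i, |z|^2 = 0.7284
Iter 3: z = -1.5028 + 0.4097i, |z|^2 = 2.4261
Iter 4: z = 0.6204 + -1.5493i, |z|^2 = 2.7853
Iter 5: z = -3.4855 + -2.2405i, |z|^2 = 17.1683
Escaped at iteration 5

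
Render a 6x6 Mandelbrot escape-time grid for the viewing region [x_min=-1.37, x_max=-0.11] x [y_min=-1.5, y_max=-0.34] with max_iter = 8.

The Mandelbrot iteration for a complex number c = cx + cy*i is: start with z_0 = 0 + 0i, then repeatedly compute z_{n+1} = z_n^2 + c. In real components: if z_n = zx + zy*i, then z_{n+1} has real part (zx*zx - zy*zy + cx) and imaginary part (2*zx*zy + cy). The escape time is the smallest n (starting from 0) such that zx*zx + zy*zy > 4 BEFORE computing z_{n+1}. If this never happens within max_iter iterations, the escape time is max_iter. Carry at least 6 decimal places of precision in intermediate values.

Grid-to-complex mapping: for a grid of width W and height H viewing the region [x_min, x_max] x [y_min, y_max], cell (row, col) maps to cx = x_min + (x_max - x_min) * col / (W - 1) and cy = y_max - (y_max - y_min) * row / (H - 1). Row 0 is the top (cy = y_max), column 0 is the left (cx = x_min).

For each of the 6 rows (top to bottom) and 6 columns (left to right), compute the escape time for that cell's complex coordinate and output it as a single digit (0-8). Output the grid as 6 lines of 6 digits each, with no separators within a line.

Answer: 588888
345888
334478
333447
223333
122222

Derivation:
(row=0, col=0): c = -1.3700 + -0.3400i → escape time 5
(row=0, col=1): c = -1.1180 + -0.3400i → escape time 8
(row=0, col=2): c = -0.8660 + -0.3400i → escape time 8
(row=0, col=3): c = -0.6140 + -0.3400i → escape time 8
(row=0, col=4): c = -0.3620 + -0.3400i → escape time 8
(row=0, col=5): c = -0.1100 + -0.3400i → escape time 8
(row=1, col=0): c = -1.3700 + -0.5720i → escape time 3
(row=1, col=1): c = -1.1180 + -0.5720i → escape time 4
(row=1, col=2): c = -0.8660 + -0.5720i → escape time 5
(row=1, col=3): c = -0.6140 + -0.5720i → escape time 8
(row=1, col=4): c = -0.3620 + -0.5720i → escape time 8
(row=1, col=5): c = -0.1100 + -0.5720i → escape time 8
(row=2, col=0): c = -1.3700 + -0.8040i → escape time 3
(row=2, col=1): c = -1.1180 + -0.8040i → escape time 3
(row=2, col=2): c = -0.8660 + -0.8040i → escape time 4
(row=2, col=3): c = -0.6140 + -0.8040i → escape time 4
(row=2, col=4): c = -0.3620 + -0.8040i → escape time 7
(row=2, col=5): c = -0.1100 + -0.8040i → escape time 8
(row=3, col=0): c = -1.3700 + -1.0360i → escape time 3
(row=3, col=1): c = -1.1180 + -1.0360i → escape time 3
(row=3, col=2): c = -0.8660 + -1.0360i → escape time 3
(row=3, col=3): c = -0.6140 + -1.0360i → escape time 4
(row=3, col=4): c = -0.3620 + -1.0360i → escape time 4
(row=3, col=5): c = -0.1100 + -1.0360i → escape time 7
(row=4, col=0): c = -1.3700 + -1.2680i → escape time 2
(row=4, col=1): c = -1.1180 + -1.2680i → escape time 2
(row=4, col=2): c = -0.8660 + -1.2680i → escape time 3
(row=4, col=3): c = -0.6140 + -1.2680i → escape time 3
(row=4, col=4): c = -0.3620 + -1.2680i → escape time 3
(row=4, col=5): c = -0.1100 + -1.2680i → escape time 3
(row=5, col=0): c = -1.3700 + -1.5000i → escape time 1
(row=5, col=1): c = -1.1180 + -1.5000i → escape time 2
(row=5, col=2): c = -0.8660 + -1.5000i → escape time 2
(row=5, col=3): c = -0.6140 + -1.5000i → escape time 2
(row=5, col=4): c = -0.3620 + -1.5000i → escape time 2
(row=5, col=5): c = -0.1100 + -1.5000i → escape time 2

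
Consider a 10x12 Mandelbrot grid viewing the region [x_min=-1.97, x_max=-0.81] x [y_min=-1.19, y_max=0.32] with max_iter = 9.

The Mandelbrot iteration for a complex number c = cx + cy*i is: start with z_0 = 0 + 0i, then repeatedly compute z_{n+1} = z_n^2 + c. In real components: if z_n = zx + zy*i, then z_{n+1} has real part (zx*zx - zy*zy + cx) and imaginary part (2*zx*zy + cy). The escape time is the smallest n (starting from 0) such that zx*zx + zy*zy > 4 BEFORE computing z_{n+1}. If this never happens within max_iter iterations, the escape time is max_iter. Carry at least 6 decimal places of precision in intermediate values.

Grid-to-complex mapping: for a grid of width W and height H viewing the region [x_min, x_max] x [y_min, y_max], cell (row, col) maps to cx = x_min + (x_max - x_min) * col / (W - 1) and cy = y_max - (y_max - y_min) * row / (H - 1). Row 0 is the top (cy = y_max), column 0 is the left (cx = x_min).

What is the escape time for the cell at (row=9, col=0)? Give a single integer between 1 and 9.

Answer: 1

Derivation:
z_0 = 0 + 0i, c = -1.9700 + -0.9155i
Iter 1: z = -1.9700 + -0.9155i, |z|^2 = 4.7190
Escaped at iteration 1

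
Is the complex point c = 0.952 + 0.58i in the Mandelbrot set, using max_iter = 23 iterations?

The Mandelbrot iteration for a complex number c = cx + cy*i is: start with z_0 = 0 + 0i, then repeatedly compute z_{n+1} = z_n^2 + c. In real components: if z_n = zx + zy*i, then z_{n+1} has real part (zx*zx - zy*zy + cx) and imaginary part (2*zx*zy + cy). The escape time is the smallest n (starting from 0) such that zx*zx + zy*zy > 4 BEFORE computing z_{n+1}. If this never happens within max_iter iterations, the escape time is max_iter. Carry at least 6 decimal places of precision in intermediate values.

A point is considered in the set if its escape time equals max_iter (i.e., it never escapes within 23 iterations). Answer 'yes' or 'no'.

z_0 = 0 + 0i, c = 0.9520 + 0.5800i
Iter 1: z = 0.9520 + 0.5800i, |z|^2 = 1.2427
Iter 2: z = 1.5219 + 1.6843i, |z|^2 = 5.1531
Escaped at iteration 2

Answer: no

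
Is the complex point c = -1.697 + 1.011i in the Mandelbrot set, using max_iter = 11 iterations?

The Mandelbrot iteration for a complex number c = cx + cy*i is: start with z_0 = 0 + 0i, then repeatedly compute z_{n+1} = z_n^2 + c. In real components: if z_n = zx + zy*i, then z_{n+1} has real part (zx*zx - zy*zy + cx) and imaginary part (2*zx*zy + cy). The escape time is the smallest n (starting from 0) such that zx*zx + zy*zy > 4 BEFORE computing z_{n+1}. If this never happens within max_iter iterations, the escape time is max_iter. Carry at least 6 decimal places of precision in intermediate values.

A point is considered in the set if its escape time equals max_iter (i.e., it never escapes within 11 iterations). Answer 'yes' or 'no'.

z_0 = 0 + 0i, c = -1.6970 + 1.0110i
Iter 1: z = -1.6970 + 1.0110i, |z|^2 = 3.9019
Iter 2: z = 0.1607 + -2.4203i, |z|^2 = 5.8838
Escaped at iteration 2

Answer: no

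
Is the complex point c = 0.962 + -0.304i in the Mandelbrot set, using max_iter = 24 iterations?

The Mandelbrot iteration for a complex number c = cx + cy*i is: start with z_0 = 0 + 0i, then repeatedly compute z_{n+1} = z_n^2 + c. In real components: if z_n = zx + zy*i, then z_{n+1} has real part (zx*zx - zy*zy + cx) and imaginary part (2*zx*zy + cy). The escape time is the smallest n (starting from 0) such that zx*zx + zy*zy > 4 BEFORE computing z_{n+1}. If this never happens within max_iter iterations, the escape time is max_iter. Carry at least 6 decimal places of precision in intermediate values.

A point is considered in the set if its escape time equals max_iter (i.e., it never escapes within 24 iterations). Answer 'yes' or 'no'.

z_0 = 0 + 0i, c = 0.9620 + -0.3040i
Iter 1: z = 0.9620 + -0.3040i, |z|^2 = 1.0179
Iter 2: z = 1.7950 + -0.8889i, |z|^2 = 4.0123
Escaped at iteration 2

Answer: no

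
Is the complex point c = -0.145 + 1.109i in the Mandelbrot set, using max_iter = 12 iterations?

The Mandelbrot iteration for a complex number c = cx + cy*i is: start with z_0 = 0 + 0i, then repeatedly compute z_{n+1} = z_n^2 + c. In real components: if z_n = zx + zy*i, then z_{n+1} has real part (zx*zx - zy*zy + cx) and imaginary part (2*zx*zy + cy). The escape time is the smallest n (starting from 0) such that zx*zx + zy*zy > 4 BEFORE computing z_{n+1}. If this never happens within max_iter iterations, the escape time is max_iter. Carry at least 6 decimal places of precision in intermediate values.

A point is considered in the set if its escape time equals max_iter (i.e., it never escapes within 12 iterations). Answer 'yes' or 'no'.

z_0 = 0 + 0i, c = -0.1450 + 1.1090i
Iter 1: z = -0.1450 + 1.1090i, |z|^2 = 1.2509
Iter 2: z = -1.3539 + 0.7874i, |z|^2 = 2.4529
Iter 3: z = 1.0679 + -1.0230i, |z|^2 = 2.1871
Iter 4: z = -0.0511 + -1.0761i, |z|^2 = 1.1605
Iter 5: z = -1.3003 + 1.2189i, |z|^2 = 3.1766
Iter 6: z = 0.0600 + -2.0610i, |z|^2 = 4.2512
Escaped at iteration 6

Answer: no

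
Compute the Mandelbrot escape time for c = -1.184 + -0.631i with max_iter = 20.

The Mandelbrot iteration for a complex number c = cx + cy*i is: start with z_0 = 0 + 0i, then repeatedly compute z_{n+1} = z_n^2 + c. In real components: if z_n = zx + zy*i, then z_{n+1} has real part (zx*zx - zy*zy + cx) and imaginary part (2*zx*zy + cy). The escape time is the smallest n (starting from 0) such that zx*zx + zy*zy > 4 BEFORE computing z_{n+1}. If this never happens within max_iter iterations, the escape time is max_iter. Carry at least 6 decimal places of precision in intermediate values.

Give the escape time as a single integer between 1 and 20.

Answer: 3

Derivation:
z_0 = 0 + 0i, c = -1.1840 + -0.6310i
Iter 1: z = -1.1840 + -0.6310i, |z|^2 = 1.8000
Iter 2: z = -0.1803 + 0.8632i, |z|^2 = 0.7776
Iter 3: z = -1.8966 + -0.9423i, |z|^2 = 4.4851
Escaped at iteration 3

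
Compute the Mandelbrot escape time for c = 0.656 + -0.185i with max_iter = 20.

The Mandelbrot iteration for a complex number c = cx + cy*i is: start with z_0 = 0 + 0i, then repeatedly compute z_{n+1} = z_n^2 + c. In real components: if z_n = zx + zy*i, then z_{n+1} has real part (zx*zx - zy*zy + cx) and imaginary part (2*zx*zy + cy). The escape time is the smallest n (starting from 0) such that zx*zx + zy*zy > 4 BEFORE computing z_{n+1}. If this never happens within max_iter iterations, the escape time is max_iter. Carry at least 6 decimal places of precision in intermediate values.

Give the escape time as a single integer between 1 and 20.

Answer: 4

Derivation:
z_0 = 0 + 0i, c = 0.6560 + -0.1850i
Iter 1: z = 0.6560 + -0.1850i, |z|^2 = 0.4646
Iter 2: z = 1.0521 + -0.4277i, |z|^2 = 1.2899
Iter 3: z = 1.5800 + -1.0850i, |z|^2 = 3.6736
Iter 4: z = 1.9751 + -3.6136i, |z|^2 = 16.9595
Escaped at iteration 4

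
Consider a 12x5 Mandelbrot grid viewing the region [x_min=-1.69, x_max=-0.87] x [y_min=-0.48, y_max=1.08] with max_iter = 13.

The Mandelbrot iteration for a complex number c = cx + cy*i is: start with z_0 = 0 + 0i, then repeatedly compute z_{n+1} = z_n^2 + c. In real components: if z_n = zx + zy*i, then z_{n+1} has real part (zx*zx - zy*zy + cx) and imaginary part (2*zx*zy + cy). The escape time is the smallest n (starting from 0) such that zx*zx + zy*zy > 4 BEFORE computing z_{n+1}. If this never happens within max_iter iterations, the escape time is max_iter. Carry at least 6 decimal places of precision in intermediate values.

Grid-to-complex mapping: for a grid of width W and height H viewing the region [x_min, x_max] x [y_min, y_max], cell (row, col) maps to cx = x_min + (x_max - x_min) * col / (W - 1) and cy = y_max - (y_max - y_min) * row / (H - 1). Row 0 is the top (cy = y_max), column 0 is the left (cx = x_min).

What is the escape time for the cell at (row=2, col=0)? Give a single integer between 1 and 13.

Answer: 4

Derivation:
z_0 = 0 + 0i, c = -1.6900 + 0.3000i
Iter 1: z = -1.6900 + 0.3000i, |z|^2 = 2.9461
Iter 2: z = 1.0761 + -0.7140i, |z|^2 = 1.6678
Iter 3: z = -1.0418 + -1.2367i, |z|^2 = 2.6147
Iter 4: z = -2.1340 + 2.8767i, |z|^2 = 12.8296
Escaped at iteration 4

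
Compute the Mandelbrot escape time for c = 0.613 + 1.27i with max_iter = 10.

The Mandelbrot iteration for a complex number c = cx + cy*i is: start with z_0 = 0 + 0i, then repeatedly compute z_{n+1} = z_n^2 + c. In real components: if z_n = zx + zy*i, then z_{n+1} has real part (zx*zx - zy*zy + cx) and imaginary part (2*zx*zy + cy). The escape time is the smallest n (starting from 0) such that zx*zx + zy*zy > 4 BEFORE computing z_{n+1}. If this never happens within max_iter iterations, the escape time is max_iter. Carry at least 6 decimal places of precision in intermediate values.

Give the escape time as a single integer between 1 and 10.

z_0 = 0 + 0i, c = 0.6130 + 1.2700i
Iter 1: z = 0.6130 + 1.2700i, |z|^2 = 1.9887
Iter 2: z = -0.6241 + 2.8270i, |z|^2 = 8.3816
Escaped at iteration 2

Answer: 2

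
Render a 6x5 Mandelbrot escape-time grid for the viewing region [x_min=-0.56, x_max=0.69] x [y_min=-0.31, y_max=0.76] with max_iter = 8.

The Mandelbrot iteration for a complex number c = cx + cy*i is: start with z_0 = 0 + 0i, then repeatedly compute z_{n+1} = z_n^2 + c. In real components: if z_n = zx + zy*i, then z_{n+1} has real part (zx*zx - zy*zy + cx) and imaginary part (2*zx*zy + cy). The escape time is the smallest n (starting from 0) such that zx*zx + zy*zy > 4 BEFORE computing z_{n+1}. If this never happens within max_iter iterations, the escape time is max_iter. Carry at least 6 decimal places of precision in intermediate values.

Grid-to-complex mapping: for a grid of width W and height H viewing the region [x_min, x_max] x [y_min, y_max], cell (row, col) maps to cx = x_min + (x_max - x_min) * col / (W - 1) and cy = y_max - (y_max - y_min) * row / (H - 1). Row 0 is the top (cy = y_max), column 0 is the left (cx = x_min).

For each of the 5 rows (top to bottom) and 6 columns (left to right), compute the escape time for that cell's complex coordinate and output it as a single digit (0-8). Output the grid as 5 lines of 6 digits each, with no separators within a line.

Answer: 688643
888863
888883
888863
888883

Derivation:
(row=0, col=0): c = -0.5600 + 0.7600i → escape time 6
(row=0, col=1): c = -0.3100 + 0.7600i → escape time 8
(row=0, col=2): c = -0.0600 + 0.7600i → escape time 8
(row=0, col=3): c = 0.1900 + 0.7600i → escape time 6
(row=0, col=4): c = 0.4400 + 0.7600i → escape time 4
(row=0, col=5): c = 0.6900 + 0.7600i → escape time 3
(row=1, col=0): c = -0.5600 + 0.4925i → escape time 8
(row=1, col=1): c = -0.3100 + 0.4925i → escape time 8
(row=1, col=2): c = -0.0600 + 0.4925i → escape time 8
(row=1, col=3): c = 0.1900 + 0.4925i → escape time 8
(row=1, col=4): c = 0.4400 + 0.4925i → escape time 6
(row=1, col=5): c = 0.6900 + 0.4925i → escape time 3
(row=2, col=0): c = -0.5600 + 0.2250i → escape time 8
(row=2, col=1): c = -0.3100 + 0.2250i → escape time 8
(row=2, col=2): c = -0.0600 + 0.2250i → escape time 8
(row=2, col=3): c = 0.1900 + 0.2250i → escape time 8
(row=2, col=4): c = 0.4400 + 0.2250i → escape time 8
(row=2, col=5): c = 0.6900 + 0.2250i → escape time 3
(row=3, col=0): c = -0.5600 + -0.0425i → escape time 8
(row=3, col=1): c = -0.3100 + -0.0425i → escape time 8
(row=3, col=2): c = -0.0600 + -0.0425i → escape time 8
(row=3, col=3): c = 0.1900 + -0.0425i → escape time 8
(row=3, col=4): c = 0.4400 + -0.0425i → escape time 6
(row=3, col=5): c = 0.6900 + -0.0425i → escape time 3
(row=4, col=0): c = -0.5600 + -0.3100i → escape time 8
(row=4, col=1): c = -0.3100 + -0.3100i → escape time 8
(row=4, col=2): c = -0.0600 + -0.3100i → escape time 8
(row=4, col=3): c = 0.1900 + -0.3100i → escape time 8
(row=4, col=4): c = 0.4400 + -0.3100i → escape time 8
(row=4, col=5): c = 0.6900 + -0.3100i → escape time 3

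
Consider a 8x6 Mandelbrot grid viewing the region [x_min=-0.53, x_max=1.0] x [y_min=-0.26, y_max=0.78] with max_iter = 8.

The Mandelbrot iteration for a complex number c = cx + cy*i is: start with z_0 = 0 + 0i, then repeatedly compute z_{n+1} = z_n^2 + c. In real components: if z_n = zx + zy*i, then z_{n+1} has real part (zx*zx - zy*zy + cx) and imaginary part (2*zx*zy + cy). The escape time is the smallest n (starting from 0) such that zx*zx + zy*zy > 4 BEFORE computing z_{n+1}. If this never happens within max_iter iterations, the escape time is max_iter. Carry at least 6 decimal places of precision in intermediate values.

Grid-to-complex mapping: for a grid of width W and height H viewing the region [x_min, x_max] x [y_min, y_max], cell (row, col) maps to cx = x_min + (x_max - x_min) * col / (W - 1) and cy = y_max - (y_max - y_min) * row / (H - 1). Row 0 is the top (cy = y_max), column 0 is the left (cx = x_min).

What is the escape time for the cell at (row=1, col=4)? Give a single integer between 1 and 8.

Answer: 8

Derivation:
z_0 = 0 + 0i, c = 0.3443 + 0.5720i
Iter 1: z = 0.3443 + 0.5720i, |z|^2 = 0.4457
Iter 2: z = 0.1356 + 0.9659i, |z|^2 = 0.9513
Iter 3: z = -0.5702 + 0.8340i, |z|^2 = 1.0207
Iter 4: z = -0.0261 + -0.3791i, |z|^2 = 0.1444
Iter 5: z = 0.2012 + 0.5918i, |z|^2 = 0.3908
Iter 6: z = 0.0345 + 0.8102i, |z|^2 = 0.6576
Iter 7: z = -0.3109 + 0.6279i, |z|^2 = 0.4910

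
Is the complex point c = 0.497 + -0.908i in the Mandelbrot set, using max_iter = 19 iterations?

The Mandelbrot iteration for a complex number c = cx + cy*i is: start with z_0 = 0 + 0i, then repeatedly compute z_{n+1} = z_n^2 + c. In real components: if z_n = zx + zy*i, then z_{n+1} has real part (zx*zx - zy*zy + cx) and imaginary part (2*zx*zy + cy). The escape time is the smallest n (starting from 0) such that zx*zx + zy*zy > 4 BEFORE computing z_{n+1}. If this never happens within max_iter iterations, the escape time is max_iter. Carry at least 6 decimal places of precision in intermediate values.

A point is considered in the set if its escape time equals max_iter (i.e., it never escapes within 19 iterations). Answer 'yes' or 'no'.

Answer: no

Derivation:
z_0 = 0 + 0i, c = 0.4970 + -0.9080i
Iter 1: z = 0.4970 + -0.9080i, |z|^2 = 1.0715
Iter 2: z = -0.0805 + -1.8106i, |z|^2 = 3.2846
Iter 3: z = -2.7746 + -0.6167i, |z|^2 = 8.0788
Escaped at iteration 3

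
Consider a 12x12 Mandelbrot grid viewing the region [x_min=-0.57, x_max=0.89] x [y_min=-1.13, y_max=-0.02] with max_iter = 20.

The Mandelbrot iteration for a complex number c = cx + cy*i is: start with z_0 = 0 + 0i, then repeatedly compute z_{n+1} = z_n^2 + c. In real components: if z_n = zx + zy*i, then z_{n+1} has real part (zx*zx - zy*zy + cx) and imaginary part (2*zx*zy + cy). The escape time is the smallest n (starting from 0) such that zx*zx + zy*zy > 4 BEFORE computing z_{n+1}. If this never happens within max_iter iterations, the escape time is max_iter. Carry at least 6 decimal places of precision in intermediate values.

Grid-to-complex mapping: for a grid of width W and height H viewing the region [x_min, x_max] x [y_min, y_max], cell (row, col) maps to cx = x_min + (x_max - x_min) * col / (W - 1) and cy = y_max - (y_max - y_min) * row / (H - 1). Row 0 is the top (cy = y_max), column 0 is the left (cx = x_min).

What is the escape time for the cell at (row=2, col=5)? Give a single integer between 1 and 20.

z_0 = 0 + 0i, c = 0.0936 + -0.2218i
Iter 1: z = 0.0936 + -0.2218i, |z|^2 = 0.0580
Iter 2: z = 0.0532 + -0.2634i, |z|^2 = 0.0722
Iter 3: z = 0.0271 + -0.2498i, |z|^2 = 0.0632
Iter 4: z = 0.0320 + -0.2354i, |z|^2 = 0.0564
Iter 5: z = 0.0393 + -0.2369i, |z|^2 = 0.0576
Iter 6: z = 0.0391 + -0.2404i, |z|^2 = 0.0593
Iter 7: z = 0.0374 + -0.2406i, |z|^2 = 0.0593
Iter 8: z = 0.0371 + -0.2398i, |z|^2 = 0.0589
Iter 9: z = 0.0375 + -0.2396i, |z|^2 = 0.0588
Iter 10: z = 0.0376 + -0.2398i, |z|^2 = 0.0589
Iter 11: z = 0.0375 + -0.2399i, |z|^2 = 0.0589
Iter 12: z = 0.0375 + -0.2398i, |z|^2 = 0.0589
Iter 13: z = 0.0375 + -0.2398i, |z|^2 = 0.0589
Iter 14: z = 0.0375 + -0.2398i, |z|^2 = 0.0589
Iter 15: z = 0.0375 + -0.2398i, |z|^2 = 0.0589
Iter 16: z = 0.0375 + -0.2398i, |z|^2 = 0.0589
Iter 17: z = 0.0375 + -0.2398i, |z|^2 = 0.0589
Iter 18: z = 0.0375 + -0.2398i, |z|^2 = 0.0589
Iter 19: z = 0.0375 + -0.2398i, |z|^2 = 0.0589

Answer: 20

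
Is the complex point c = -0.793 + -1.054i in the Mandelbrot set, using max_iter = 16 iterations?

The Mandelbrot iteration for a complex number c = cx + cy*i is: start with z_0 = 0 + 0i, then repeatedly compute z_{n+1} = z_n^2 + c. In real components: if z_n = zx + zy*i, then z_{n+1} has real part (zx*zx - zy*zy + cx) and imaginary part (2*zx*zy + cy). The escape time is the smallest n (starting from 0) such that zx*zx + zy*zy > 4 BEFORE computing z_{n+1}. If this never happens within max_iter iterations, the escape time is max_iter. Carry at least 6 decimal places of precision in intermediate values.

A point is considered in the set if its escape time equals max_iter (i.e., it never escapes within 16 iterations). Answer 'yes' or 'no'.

z_0 = 0 + 0i, c = -0.7930 + -1.0540i
Iter 1: z = -0.7930 + -1.0540i, |z|^2 = 1.7398
Iter 2: z = -1.2751 + 0.6176i, |z|^2 = 2.0073
Iter 3: z = 0.4513 + -2.6291i, |z|^2 = 7.1157
Escaped at iteration 3

Answer: no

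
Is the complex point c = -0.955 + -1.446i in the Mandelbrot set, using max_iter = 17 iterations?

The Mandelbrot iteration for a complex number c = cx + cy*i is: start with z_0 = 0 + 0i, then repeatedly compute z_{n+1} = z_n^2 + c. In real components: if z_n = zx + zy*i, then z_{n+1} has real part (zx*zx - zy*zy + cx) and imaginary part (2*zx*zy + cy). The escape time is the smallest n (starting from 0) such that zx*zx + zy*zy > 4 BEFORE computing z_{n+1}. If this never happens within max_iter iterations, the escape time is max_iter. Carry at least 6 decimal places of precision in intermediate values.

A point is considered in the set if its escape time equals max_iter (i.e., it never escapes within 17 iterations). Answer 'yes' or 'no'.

Answer: no

Derivation:
z_0 = 0 + 0i, c = -0.9550 + -1.4460i
Iter 1: z = -0.9550 + -1.4460i, |z|^2 = 3.0029
Iter 2: z = -2.1339 + 1.3159i, |z|^2 = 6.2850
Escaped at iteration 2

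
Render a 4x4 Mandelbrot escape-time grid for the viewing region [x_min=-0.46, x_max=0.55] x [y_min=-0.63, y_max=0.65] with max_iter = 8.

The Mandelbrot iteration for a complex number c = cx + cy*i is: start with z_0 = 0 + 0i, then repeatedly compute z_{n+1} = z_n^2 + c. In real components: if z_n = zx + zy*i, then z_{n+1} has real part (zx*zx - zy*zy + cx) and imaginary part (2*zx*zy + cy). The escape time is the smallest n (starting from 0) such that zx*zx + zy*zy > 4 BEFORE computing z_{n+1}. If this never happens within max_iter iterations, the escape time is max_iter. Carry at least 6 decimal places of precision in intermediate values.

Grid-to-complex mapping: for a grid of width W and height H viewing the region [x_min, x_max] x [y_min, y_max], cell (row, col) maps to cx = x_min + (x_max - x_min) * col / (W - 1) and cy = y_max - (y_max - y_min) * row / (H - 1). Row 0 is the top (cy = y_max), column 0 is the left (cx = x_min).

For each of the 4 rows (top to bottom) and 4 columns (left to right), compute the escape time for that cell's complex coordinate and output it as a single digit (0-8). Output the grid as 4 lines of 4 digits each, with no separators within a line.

(row=0, col=0): c = -0.4600 + 0.6500i → escape time 8
(row=0, col=1): c = -0.1233 + 0.6500i → escape time 8
(row=0, col=2): c = 0.2133 + 0.6500i → escape time 8
(row=0, col=3): c = 0.5500 + 0.6500i → escape time 3
(row=1, col=0): c = -0.4600 + 0.2233i → escape time 8
(row=1, col=1): c = -0.1233 + 0.2233i → escape time 8
(row=1, col=2): c = 0.2133 + 0.2233i → escape time 8
(row=1, col=3): c = 0.5500 + 0.2233i → escape time 4
(row=2, col=0): c = -0.4600 + -0.2033i → escape time 8
(row=2, col=1): c = -0.1233 + -0.2033i → escape time 8
(row=2, col=2): c = 0.2133 + -0.2033i → escape time 8
(row=2, col=3): c = 0.5500 + -0.2033i → escape time 4
(row=3, col=0): c = -0.4600 + -0.6300i → escape time 8
(row=3, col=1): c = -0.1233 + -0.6300i → escape time 8
(row=3, col=2): c = 0.2133 + -0.6300i → escape time 8
(row=3, col=3): c = 0.5500 + -0.6300i → escape time 3

Answer: 8883
8884
8884
8883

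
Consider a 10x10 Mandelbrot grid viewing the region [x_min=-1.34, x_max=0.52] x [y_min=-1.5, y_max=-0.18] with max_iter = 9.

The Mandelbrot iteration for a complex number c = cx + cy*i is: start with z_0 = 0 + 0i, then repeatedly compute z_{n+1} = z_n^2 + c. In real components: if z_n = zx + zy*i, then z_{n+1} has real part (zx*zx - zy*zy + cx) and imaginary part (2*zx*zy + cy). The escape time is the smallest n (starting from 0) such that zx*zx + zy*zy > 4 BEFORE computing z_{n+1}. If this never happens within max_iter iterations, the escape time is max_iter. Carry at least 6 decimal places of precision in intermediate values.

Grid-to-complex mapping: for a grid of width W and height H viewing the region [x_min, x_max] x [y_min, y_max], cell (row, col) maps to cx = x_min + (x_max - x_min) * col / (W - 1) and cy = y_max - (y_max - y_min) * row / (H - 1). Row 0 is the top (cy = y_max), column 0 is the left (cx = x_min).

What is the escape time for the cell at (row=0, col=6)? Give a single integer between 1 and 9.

Answer: 9

Derivation:
z_0 = 0 + 0i, c = -0.1000 + -0.1800i
Iter 1: z = -0.1000 + -0.1800i, |z|^2 = 0.0424
Iter 2: z = -0.1224 + -0.1440i, |z|^2 = 0.0357
Iter 3: z = -0.1058 + -0.1447i, |z|^2 = 0.0321
Iter 4: z = -0.1098 + -0.1494i, |z|^2 = 0.0344
Iter 5: z = -0.1103 + -0.1472i, |z|^2 = 0.0338
Iter 6: z = -0.1095 + -0.1475i, |z|^2 = 0.0338
Iter 7: z = -0.1098 + -0.1477i, |z|^2 = 0.0339
Iter 8: z = -0.1098 + -0.1476i, |z|^2 = 0.0338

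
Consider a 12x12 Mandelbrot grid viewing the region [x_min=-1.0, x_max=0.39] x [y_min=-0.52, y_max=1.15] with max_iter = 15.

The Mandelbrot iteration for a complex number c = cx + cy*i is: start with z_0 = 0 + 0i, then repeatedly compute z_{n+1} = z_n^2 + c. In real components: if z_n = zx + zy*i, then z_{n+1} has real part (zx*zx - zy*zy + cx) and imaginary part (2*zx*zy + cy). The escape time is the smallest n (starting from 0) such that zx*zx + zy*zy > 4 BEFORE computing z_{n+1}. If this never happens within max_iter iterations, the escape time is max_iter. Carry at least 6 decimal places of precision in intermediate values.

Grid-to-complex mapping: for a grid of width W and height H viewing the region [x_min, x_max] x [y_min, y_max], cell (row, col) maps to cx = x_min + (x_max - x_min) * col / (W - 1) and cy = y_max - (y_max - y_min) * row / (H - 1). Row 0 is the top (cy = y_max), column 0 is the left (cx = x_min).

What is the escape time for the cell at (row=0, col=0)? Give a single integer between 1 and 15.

z_0 = 0 + 0i, c = -1.0000 + 1.1500i
Iter 1: z = -1.0000 + 1.1500i, |z|^2 = 2.3225
Iter 2: z = -1.3225 + -1.1500i, |z|^2 = 3.0715
Iter 3: z = -0.5735 + 4.1917i, |z|^2 = 17.8997
Escaped at iteration 3

Answer: 3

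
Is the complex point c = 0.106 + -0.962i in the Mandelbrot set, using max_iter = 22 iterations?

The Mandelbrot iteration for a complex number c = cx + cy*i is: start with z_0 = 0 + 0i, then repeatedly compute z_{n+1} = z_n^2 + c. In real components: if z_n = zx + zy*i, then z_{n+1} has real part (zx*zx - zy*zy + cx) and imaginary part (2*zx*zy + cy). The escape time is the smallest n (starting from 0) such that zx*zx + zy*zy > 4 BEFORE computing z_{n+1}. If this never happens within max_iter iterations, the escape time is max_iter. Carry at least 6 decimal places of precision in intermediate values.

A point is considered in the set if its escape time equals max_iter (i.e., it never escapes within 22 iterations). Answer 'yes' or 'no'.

Answer: no

Derivation:
z_0 = 0 + 0i, c = 0.1060 + -0.9620i
Iter 1: z = 0.1060 + -0.9620i, |z|^2 = 0.9367
Iter 2: z = -0.8082 + -1.1659i, |z|^2 = 2.0126
Iter 3: z = -0.6002 + 0.9227i, |z|^2 = 1.2116
Iter 4: z = -0.3850 + -2.0696i, |z|^2 = 4.4315
Escaped at iteration 4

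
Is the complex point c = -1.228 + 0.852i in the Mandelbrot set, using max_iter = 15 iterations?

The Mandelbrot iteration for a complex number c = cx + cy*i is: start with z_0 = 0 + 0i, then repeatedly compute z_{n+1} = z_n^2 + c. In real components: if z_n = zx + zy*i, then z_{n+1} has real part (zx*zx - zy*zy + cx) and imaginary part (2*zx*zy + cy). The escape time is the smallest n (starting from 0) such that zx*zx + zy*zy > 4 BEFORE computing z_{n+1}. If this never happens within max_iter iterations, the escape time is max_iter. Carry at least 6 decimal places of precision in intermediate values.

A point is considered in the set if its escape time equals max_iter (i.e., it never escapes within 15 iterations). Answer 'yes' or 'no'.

Answer: no

Derivation:
z_0 = 0 + 0i, c = -1.2280 + 0.8520i
Iter 1: z = -1.2280 + 0.8520i, |z|^2 = 2.2339
Iter 2: z = -0.4459 + -1.2405i, |z|^2 = 1.7377
Iter 3: z = -2.5680 + 1.9583i, |z|^2 = 10.4298
Escaped at iteration 3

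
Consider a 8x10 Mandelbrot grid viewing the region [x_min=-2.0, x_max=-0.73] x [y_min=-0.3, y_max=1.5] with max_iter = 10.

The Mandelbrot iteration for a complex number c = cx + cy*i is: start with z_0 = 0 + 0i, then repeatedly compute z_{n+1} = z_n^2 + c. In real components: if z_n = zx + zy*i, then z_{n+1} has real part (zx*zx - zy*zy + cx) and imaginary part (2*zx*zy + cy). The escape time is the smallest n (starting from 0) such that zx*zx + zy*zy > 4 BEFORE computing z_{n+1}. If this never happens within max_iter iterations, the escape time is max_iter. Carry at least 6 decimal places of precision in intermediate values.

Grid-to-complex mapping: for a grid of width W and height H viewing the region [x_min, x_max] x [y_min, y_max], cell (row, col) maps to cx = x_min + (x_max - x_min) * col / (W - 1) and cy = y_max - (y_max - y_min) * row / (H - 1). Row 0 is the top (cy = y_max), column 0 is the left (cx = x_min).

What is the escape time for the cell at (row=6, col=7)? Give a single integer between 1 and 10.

Answer: 10

Derivation:
z_0 = 0 + 0i, c = -0.7300 + 0.3000i
Iter 1: z = -0.7300 + 0.3000i, |z|^2 = 0.6229
Iter 2: z = -0.2871 + -0.1380i, |z|^2 = 0.1015
Iter 3: z = -0.6666 + 0.3792i, |z|^2 = 0.5882
Iter 4: z = -0.4294 + -0.2056i, |z|^2 = 0.2267
Iter 5: z = -0.5879 + 0.4766i, |z|^2 = 0.5727
Iter 6: z = -0.6116 + -0.2603i, |z|^2 = 0.4418
Iter 7: z = -0.4238 + 0.6184i, |z|^2 = 0.5620
Iter 8: z = -0.9329 + -0.2241i, |z|^2 = 0.9205
Iter 9: z = 0.0901 + 0.7182i, |z|^2 = 0.5239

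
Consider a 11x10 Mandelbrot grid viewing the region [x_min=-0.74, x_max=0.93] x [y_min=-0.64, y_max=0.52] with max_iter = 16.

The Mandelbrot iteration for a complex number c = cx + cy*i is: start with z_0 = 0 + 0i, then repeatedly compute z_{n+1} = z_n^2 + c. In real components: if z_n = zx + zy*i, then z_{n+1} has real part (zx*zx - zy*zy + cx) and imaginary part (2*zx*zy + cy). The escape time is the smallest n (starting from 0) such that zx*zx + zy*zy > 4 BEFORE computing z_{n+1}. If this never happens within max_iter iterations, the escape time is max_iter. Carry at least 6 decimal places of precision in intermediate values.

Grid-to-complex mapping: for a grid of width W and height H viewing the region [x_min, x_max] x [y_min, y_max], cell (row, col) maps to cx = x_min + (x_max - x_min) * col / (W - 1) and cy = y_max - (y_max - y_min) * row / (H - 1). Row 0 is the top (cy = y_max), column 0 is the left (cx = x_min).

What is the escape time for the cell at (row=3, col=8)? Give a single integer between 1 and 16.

Answer: 4

Derivation:
z_0 = 0 + 0i, c = 0.5960 + 0.1333i
Iter 1: z = 0.5960 + 0.1333i, |z|^2 = 0.3730
Iter 2: z = 0.9334 + 0.2923i, |z|^2 = 0.9567
Iter 3: z = 1.3819 + 0.6790i, |z|^2 = 2.3706
Iter 4: z = 2.0446 + 2.0098i, |z|^2 = 8.2199
Escaped at iteration 4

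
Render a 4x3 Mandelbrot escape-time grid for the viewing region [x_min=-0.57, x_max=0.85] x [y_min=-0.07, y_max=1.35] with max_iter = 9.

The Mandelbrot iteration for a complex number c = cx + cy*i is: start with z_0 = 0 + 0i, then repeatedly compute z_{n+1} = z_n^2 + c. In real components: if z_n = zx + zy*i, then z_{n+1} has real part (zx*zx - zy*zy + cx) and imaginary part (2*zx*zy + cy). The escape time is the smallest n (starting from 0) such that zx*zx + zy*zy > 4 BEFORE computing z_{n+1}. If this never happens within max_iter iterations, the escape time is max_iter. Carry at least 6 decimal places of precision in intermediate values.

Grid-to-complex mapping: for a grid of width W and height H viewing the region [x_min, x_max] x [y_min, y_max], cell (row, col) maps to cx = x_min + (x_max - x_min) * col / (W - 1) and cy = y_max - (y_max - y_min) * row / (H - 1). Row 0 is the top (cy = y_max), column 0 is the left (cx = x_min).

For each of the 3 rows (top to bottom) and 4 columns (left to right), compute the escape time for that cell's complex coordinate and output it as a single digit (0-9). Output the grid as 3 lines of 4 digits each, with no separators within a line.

(row=0, col=0): c = -0.5700 + 1.3500i → escape time 2
(row=0, col=1): c = -0.0967 + 1.3500i → escape time 2
(row=0, col=2): c = 0.3767 + 1.3500i → escape time 2
(row=0, col=3): c = 0.8500 + 1.3500i → escape time 2
(row=1, col=0): c = -0.5700 + 0.6400i → escape time 9
(row=1, col=1): c = -0.0967 + 0.6400i → escape time 9
(row=1, col=2): c = 0.3767 + 0.6400i → escape time 9
(row=1, col=3): c = 0.8500 + 0.6400i → escape time 2
(row=2, col=0): c = -0.5700 + -0.0700i → escape time 9
(row=2, col=1): c = -0.0967 + -0.0700i → escape time 9
(row=2, col=2): c = 0.3767 + -0.0700i → escape time 9
(row=2, col=3): c = 0.8500 + -0.0700i → escape time 3

Answer: 2222
9992
9993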